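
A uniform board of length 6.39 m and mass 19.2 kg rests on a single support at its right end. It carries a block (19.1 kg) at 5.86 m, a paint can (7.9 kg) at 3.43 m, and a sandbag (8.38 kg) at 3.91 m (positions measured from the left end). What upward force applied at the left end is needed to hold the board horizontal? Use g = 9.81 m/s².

F ≈ 178 N

Take moments about the right end.
Beam weight: 19.2 × 9.81 = 188.4 N down at 3.195 m → arm 3.195 m, τ = 188.4 × 3.195 = 601.9 N·m counterclockwise.
Block: 19.1 × 9.81 = 187.4 N down at 5.86 m → arm 0.53 m, τ = 187.4 × 0.53 = 99.32 N·m counterclockwise.
Paint can: 7.9 × 9.81 = 77.5 N down at 3.43 m → arm 2.96 m, τ = 77.5 × 2.96 = 229.4 N·m counterclockwise.
Sandbag: 8.38 × 9.81 = 82.21 N down at 3.91 m → arm 2.48 m, τ = 82.21 × 2.48 = 203.9 N·m counterclockwise.
Net moment of the loads = 1135 N·m counterclockwise.
The upward force F acts at the left end, arm 6.39 m, giving F × 6.39 clockwise.
Στ = 0 ⇒ F × 6.39 = 1135 ⇒ F = 1135 / 6.39 = 178 N.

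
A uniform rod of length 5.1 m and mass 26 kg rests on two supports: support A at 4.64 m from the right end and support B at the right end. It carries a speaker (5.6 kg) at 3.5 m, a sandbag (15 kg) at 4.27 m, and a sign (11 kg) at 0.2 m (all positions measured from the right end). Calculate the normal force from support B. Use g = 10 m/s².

Choose support A as the axis so its reaction then has zero moment arm.
Beam weight: 26 × 10 = 260 N down at 2.55 m → arm 2.09 m, τ = 260 × 2.09 = 543.4 N·m clockwise.
Speaker: 5.6 × 10 = 56 N down at 3.5 m → arm 1.14 m, τ = 56 × 1.14 = 63.84 N·m clockwise.
Sandbag: 15 × 10 = 150 N down at 4.27 m → arm 0.37 m, τ = 150 × 0.37 = 55.5 N·m clockwise.
Sign: 11 × 10 = 110 N down at 0.2 m → arm 4.44 m, τ = 110 × 4.44 = 488.4 N·m clockwise.
Net load moment about support A = 1151 N·m clockwise.
Reaction R at support B is upward at 0 m, arm 4.64 m → moment R × 4.64 counterclockwise.
Setting net torque to zero: R × 4.64 = 1151 → R = 248 N.

R_B ≈ 248 N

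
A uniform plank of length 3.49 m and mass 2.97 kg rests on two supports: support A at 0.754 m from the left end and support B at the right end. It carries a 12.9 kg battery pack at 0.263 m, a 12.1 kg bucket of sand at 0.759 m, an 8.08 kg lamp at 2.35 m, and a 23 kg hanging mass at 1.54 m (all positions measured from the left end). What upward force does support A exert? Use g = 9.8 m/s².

R_A ≈ 480 N

Choose support B as the axis so its reaction then has zero moment arm.
Beam weight: 2.97 × 9.8 = 29.11 N down at 1.745 m → arm 1.745 m, τ = 29.11 × 1.745 = 50.8 N·m counterclockwise.
Battery pack: 12.9 × 9.8 = 126.4 N down at 0.263 m → arm 3.227 m, τ = 126.4 × 3.227 = 407.9 N·m counterclockwise.
Bucket of sand: 12.1 × 9.8 = 118.6 N down at 0.759 m → arm 2.731 m, τ = 118.6 × 2.731 = 323.9 N·m counterclockwise.
Lamp: 8.08 × 9.8 = 79.18 N down at 2.35 m → arm 1.14 m, τ = 79.18 × 1.14 = 90.27 N·m counterclockwise.
Hanging mass: 23 × 9.8 = 225.4 N down at 1.54 m → arm 1.95 m, τ = 225.4 × 1.95 = 439.5 N·m counterclockwise.
Net load moment about support B = 1312 N·m counterclockwise.
Reaction R at support A is upward at 0.754 m, arm 2.736 m → moment R × 2.736 clockwise.
For rotational equilibrium, R × 2.736 = 1312, so R = 480 N.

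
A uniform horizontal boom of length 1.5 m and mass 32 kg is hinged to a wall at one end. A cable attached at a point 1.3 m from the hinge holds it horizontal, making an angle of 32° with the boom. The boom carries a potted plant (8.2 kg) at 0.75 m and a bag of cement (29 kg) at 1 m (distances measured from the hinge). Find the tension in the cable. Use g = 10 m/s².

Take moments about the hinge.
Beam weight: 32 × 10 = 320 N down at 0.75 m → arm 0.75 m, τ = 320 × 0.75 = 240 N·m clockwise.
Potted plant: 8.2 × 10 = 82 N down at 0.75 m → arm 0.75 m, τ = 82 × 0.75 = 61.5 N·m clockwise.
Bag of cement: 29 × 10 = 290 N down at 1 m → arm 1 m, τ = 290 × 1 = 290 N·m clockwise.
Total clockwise load moment = 591.5 N·m.
The cable tension T acts at 1.3 m; only its component perpendicular to the boom, T sinθ, produces torque. sin 32° = 0.5299.
Στ = 0 ⇒ T × 1.3 × 0.5299 = 591.5 ⇒ T = 591.5 / 0.6889 = 859 N.

T ≈ 859 N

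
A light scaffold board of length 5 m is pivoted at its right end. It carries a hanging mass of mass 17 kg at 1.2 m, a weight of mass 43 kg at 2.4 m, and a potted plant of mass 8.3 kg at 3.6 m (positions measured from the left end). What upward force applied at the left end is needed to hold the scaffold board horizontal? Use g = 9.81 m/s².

F ≈ 369 N

Take moments about the right end.
Hanging mass: 17 × 9.81 = 166.8 N down at 1.2 m → arm 3.8 m, τ = 166.8 × 3.8 = 633.8 N·m counterclockwise.
Weight: 43 × 9.81 = 421.8 N down at 2.4 m → arm 2.6 m, τ = 421.8 × 2.6 = 1097 N·m counterclockwise.
Potted plant: 8.3 × 9.81 = 81.42 N down at 3.6 m → arm 1.4 m, τ = 81.42 × 1.4 = 114 N·m counterclockwise.
Net moment of the loads = 1845 N·m counterclockwise.
The upward force F acts at the left end, arm 5 m, giving F × 5 clockwise.
Στ = 0 ⇒ F × 5 = 1845 ⇒ F = 1845 / 5 = 369 N.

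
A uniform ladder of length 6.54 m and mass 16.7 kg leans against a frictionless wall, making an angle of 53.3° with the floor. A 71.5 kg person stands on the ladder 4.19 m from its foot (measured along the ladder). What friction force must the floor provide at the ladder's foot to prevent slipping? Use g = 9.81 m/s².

Sum moments about the foot of the ladder (the floor normal and friction both act there and drop out).
Ladder weight 16.7×9.81 = 163.8 N acts at 3.27 m along the ladder; its horizontal arm is 3.27·cos53.3° = 1.954 m → τ = 320.1 N·m clockwise.
Person: 71.5×9.81 = 701.4 N at 4.19 m → arm 2.504 m → τ = 1756 N·m clockwise.
Wall normal N acts horizontally at the top; its moment arm is the height L sinθ = 6.54·sin53.3° = 5.244 m, counterclockwise.
For rotational equilibrium, N × 5.244 = 2076, so N = 396 N.
ΣFx = 0: friction at the foot balances the wall's push, so f = N_wall = 396 N.

f ≈ 396 N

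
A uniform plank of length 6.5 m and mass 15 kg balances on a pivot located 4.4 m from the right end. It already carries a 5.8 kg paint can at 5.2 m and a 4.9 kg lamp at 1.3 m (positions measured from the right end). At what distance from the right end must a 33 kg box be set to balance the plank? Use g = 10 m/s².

Taking torques about the pivot (at 4.4 m from the right end):
Beam weight: 15 × 10 = 150 N down at 3.25 m → arm 1.15 m, τ = 150 × 1.15 = 172.5 N·m clockwise.
Paint can: 5.8 × 10 = 58 N down at 5.2 m → arm 0.8 m, τ = 58 × 0.8 = 46.4 N·m counterclockwise.
Lamp: 4.9 × 10 = 49 N down at 1.3 m → arm 3.1 m, τ = 49 × 3.1 = 151.9 N·m clockwise.
Net moment of existing loads = 278 N·m clockwise.
The box weighs 33 × 10 = 330 N and must supply an equal counterclockwise moment, so its lever arm about the pivot is 278 / 330 = 0.842 m.
That puts it at 4.4 + 0.842 = 5.24 m from the right end.

x ≈ 5.24 m from the right end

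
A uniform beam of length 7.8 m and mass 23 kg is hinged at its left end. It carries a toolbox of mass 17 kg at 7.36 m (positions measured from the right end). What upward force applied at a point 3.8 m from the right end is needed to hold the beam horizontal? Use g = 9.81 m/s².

F ≈ 238 N

About the left end:
Beam weight: 23 × 9.81 = 225.6 N down at 3.9 m → arm 3.9 m, τ = 225.6 × 3.9 = 879.8 N·m clockwise.
Toolbox: 17 × 9.81 = 166.8 N down at 7.36 m → arm 0.44 m, τ = 166.8 × 0.44 = 73.39 N·m clockwise.
Net moment of the loads = 953.2 N·m clockwise.
The upward force F acts at a point 3.8 m from the right end, arm 4 m, giving F × 4 counterclockwise.
For rotational equilibrium, F × 4 = 953.2, so F = 953.2 / 4 = 238 N.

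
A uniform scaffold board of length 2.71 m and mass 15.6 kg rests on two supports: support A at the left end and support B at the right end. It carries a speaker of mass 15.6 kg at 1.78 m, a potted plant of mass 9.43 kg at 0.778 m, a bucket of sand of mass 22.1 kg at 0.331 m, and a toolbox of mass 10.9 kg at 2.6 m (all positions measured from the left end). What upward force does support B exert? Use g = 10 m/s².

Sum moments about support A (its reaction then has zero moment arm).
Beam weight: 15.6 × 10 = 156 N down at 1.355 m → arm 1.355 m, τ = 156 × 1.355 = 211.4 N·m clockwise.
Speaker: 15.6 × 10 = 156 N down at 1.78 m → arm 1.78 m, τ = 156 × 1.78 = 277.7 N·m clockwise.
Potted plant: 9.43 × 10 = 94.3 N down at 0.778 m → arm 0.778 m, τ = 94.3 × 0.778 = 73.37 N·m clockwise.
Bucket of sand: 22.1 × 10 = 221 N down at 0.331 m → arm 0.331 m, τ = 221 × 0.331 = 73.15 N·m clockwise.
Toolbox: 10.9 × 10 = 109 N down at 2.6 m → arm 2.6 m, τ = 109 × 2.6 = 283.4 N·m clockwise.
Net load moment about support A = 919 N·m clockwise.
Reaction R at support B is upward at 2.71 m, arm 2.71 m → moment R × 2.71 counterclockwise.
Στ = 0 ⇒ R × 2.71 = 919 ⇒ R = 339 N.

R_B ≈ 339 N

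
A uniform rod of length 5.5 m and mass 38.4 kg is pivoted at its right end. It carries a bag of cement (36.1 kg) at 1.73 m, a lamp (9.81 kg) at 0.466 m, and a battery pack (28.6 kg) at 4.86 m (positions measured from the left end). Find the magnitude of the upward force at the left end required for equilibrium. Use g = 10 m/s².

F ≈ 563 N

Take moments about the right end.
Beam weight: 38.4 × 10 = 384 N down at 2.75 m → arm 2.75 m, τ = 384 × 2.75 = 1056 N·m counterclockwise.
Bag of cement: 36.1 × 10 = 361 N down at 1.73 m → arm 3.77 m, τ = 361 × 3.77 = 1361 N·m counterclockwise.
Lamp: 9.81 × 10 = 98.1 N down at 0.466 m → arm 5.034 m, τ = 98.1 × 5.034 = 493.8 N·m counterclockwise.
Battery pack: 28.6 × 10 = 286 N down at 4.86 m → arm 0.64 m, τ = 286 × 0.64 = 183 N·m counterclockwise.
Net moment of the loads = 3094 N·m counterclockwise.
The upward force F acts at the left end, arm 5.5 m, giving F × 5.5 clockwise.
Balancing moments: F × 5.5 = 3094, giving F = 3094 / 5.5 = 563 N.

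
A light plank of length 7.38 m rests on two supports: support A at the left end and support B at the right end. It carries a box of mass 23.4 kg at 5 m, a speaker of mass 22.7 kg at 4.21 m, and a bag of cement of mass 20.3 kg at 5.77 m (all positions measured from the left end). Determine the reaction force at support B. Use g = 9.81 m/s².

Sum moments about support A (its reaction then has zero moment arm).
Box: 23.4 × 9.81 = 229.6 N down at 5 m → arm 5 m, τ = 229.6 × 5 = 1148 N·m clockwise.
Speaker: 22.7 × 9.81 = 222.7 N down at 4.21 m → arm 4.21 m, τ = 222.7 × 4.21 = 937.6 N·m clockwise.
Bag of cement: 20.3 × 9.81 = 199.1 N down at 5.77 m → arm 5.77 m, τ = 199.1 × 5.77 = 1149 N·m clockwise.
Net load moment about support A = 3235 N·m clockwise.
Reaction R at support B is upward at 7.38 m, arm 7.38 m → moment R × 7.38 counterclockwise.
For rotational equilibrium, R × 7.38 = 3235, so R = 438 N.

R_B ≈ 438 N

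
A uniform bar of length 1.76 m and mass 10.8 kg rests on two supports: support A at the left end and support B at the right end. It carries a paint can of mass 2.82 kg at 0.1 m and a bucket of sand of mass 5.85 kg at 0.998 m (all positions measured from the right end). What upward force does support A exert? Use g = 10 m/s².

Sum moments about support B (its reaction then has zero moment arm).
Beam weight: 10.8 × 10 = 108 N down at 0.88 m → arm 0.88 m, τ = 108 × 0.88 = 95.04 N·m counterclockwise.
Paint can: 2.82 × 10 = 28.2 N down at 0.1 m → arm 0.1 m, τ = 28.2 × 0.1 = 2.82 N·m counterclockwise.
Bucket of sand: 5.85 × 10 = 58.5 N down at 0.998 m → arm 0.998 m, τ = 58.5 × 0.998 = 58.38 N·m counterclockwise.
Net load moment about support B = 156.2 N·m counterclockwise.
Reaction R at support A is upward at 1.76 m, arm 1.76 m → moment R × 1.76 clockwise.
Στ = 0 ⇒ R × 1.76 = 156.2 ⇒ R = 88.8 N.

R_A ≈ 88.8 N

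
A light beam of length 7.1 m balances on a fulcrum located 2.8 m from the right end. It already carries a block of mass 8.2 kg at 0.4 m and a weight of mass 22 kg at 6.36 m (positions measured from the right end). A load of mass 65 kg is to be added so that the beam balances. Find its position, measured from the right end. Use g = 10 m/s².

x ≈ 1.9 m from the right end

Take moments about the fulcrum (at 2.8 m from the right end).
Block: 8.2 × 10 = 82 N down at 0.4 m → arm 2.4 m, τ = 82 × 2.4 = 196.8 N·m clockwise.
Weight: 22 × 10 = 220 N down at 6.36 m → arm 3.56 m, τ = 220 × 3.56 = 783.2 N·m counterclockwise.
Net moment of existing loads = 586.4 N·m counterclockwise.
The load weighs 65 × 10 = 650 N and must supply an equal clockwise moment, so its lever arm about the fulcrum is 586.4 / 650 = 0.902 m.
That puts it at 2.8 − 0.902 = 1.9 m from the right end.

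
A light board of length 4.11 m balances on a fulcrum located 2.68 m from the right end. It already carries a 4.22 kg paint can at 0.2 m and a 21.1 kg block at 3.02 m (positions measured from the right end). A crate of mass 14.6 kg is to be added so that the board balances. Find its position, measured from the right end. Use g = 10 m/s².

Choose the fulcrum (at 2.68 m from the right end) as the axis so the support reaction has zero arm there.
Paint can: 4.22 × 10 = 42.2 N down at 0.2 m → arm 2.48 m, τ = 42.2 × 2.48 = 104.7 N·m clockwise.
Block: 21.1 × 10 = 211 N down at 3.02 m → arm 0.34 m, τ = 211 × 0.34 = 71.74 N·m counterclockwise.
Net moment of existing loads = 32.96 N·m clockwise.
The crate weighs 14.6 × 10 = 146 N and must supply an equal counterclockwise moment, so its lever arm about the fulcrum is 32.96 / 146 = 0.226 m.
That puts it at 2.68 + 0.226 = 2.91 m from the right end.

x ≈ 2.91 m from the right end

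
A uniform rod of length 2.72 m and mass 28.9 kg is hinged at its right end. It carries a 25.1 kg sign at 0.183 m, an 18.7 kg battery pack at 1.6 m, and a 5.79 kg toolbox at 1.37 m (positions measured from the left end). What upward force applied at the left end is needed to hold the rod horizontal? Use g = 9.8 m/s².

F ≈ 475 N

Sum moments about the right end (the unknown pivot reaction has zero arm there).
Beam weight: 28.9 × 9.8 = 283.2 N down at 1.36 m → arm 1.36 m, τ = 283.2 × 1.36 = 385.2 N·m counterclockwise.
Sign: 25.1 × 9.8 = 246 N down at 0.183 m → arm 2.537 m, τ = 246 × 2.537 = 624.1 N·m counterclockwise.
Battery pack: 18.7 × 9.8 = 183.3 N down at 1.6 m → arm 1.12 m, τ = 183.3 × 1.12 = 205.3 N·m counterclockwise.
Toolbox: 5.79 × 9.8 = 56.74 N down at 1.37 m → arm 1.35 m, τ = 56.74 × 1.35 = 76.6 N·m counterclockwise.
Net moment of the loads = 1291 N·m counterclockwise.
The upward force F acts at the left end, arm 2.72 m, giving F × 2.72 clockwise.
For rotational equilibrium, F × 2.72 = 1291, so F = 1291 / 2.72 = 475 N.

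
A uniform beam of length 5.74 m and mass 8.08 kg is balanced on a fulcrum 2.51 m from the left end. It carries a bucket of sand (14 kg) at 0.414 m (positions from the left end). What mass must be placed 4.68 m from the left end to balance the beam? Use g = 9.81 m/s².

m ≈ 12.2 kg

Take moments about the fulcrum (at 2.51 m from the left end).
Beam weight: 8.08 × 9.81 = 79.26 N down at 2.87 m → arm 0.36 m, τ = 79.26 × 0.36 = 28.53 N·m clockwise.
Bucket of sand: 14 × 9.81 = 137.3 N down at 0.414 m → arm 2.096 m, τ = 137.3 × 2.096 = 287.8 N·m counterclockwise.
Net moment of known loads = 259.3 N·m counterclockwise.
An unknown mass m at 4.68 m has arm 2.17 m; its moment is m·g·2.17 clockwise.
Setting net torque to zero: m × 9.81 × 2.17 = 259.3 → m = 259.3 / (9.81 × 2.17) = 12.2 kg.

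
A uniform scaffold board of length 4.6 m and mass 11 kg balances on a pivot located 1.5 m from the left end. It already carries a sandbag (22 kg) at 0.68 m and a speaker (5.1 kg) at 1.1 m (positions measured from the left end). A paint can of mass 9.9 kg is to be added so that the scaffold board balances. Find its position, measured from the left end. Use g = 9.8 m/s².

Sum moments about the pivot (at 1.5 m from the left end) (the support reaction has zero arm there).
Beam weight: 11 × 9.8 = 107.8 N down at 2.3 m → arm 0.8 m, τ = 107.8 × 0.8 = 86.24 N·m clockwise.
Sandbag: 22 × 9.8 = 215.6 N down at 0.68 m → arm 0.82 m, τ = 215.6 × 0.82 = 176.8 N·m counterclockwise.
Speaker: 5.1 × 9.8 = 49.98 N down at 1.1 m → arm 0.4 m, τ = 49.98 × 0.4 = 19.99 N·m counterclockwise.
Net moment of existing loads = 110.6 N·m counterclockwise.
The paint can weighs 9.9 × 9.8 = 97.02 N and must supply an equal clockwise moment, so its lever arm about the pivot is 110.6 / 97.02 = 1.14 m.
That puts it at 1.5 + 1.14 = 2.64 m from the left end.

x ≈ 2.64 m from the left end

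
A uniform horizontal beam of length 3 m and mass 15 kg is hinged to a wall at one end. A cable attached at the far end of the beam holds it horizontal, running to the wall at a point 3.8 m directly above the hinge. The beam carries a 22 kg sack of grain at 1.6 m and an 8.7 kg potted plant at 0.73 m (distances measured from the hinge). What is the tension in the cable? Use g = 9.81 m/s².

Take moments about the hinge.
Beam weight: 15 × 9.81 = 147.2 N down at 1.5 m → arm 1.5 m, τ = 147.2 × 1.5 = 220.8 N·m clockwise.
Sack of grain: 22 × 9.81 = 215.8 N down at 1.6 m → arm 1.6 m, τ = 215.8 × 1.6 = 345.3 N·m clockwise.
Potted plant: 8.7 × 9.81 = 85.35 N down at 0.73 m → arm 0.73 m, τ = 85.35 × 0.73 = 62.31 N·m clockwise.
Total clockwise load moment = 628.4 N·m.
The cable tension T acts at 3 m; only its component perpendicular to the beam, T sinθ, produces torque. sinθ = h/√(h²+d²) = 3.8/√(3.8²+3²) = 0.7849.
Setting net torque to zero: T × 3 × 0.7849 = 628.4 → T = 628.4 / 2.355 = 267 N.

T ≈ 267 N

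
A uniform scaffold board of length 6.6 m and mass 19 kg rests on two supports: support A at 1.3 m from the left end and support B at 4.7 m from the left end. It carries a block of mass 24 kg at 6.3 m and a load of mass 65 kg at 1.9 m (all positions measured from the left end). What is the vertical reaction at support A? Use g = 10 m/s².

Sum moments about support B (its reaction then has zero moment arm).
Beam weight: 19 × 10 = 190 N down at 3.3 m → arm 1.4 m, τ = 190 × 1.4 = 266 N·m counterclockwise.
Block: 24 × 10 = 240 N down at 6.3 m → arm 1.6 m, τ = 240 × 1.6 = 384 N·m clockwise.
Load: 65 × 10 = 650 N down at 1.9 m → arm 2.8 m, τ = 650 × 2.8 = 1820 N·m counterclockwise.
Net load moment about support B = 1702 N·m counterclockwise.
Reaction R at support A is upward at 1.3 m, arm 3.4 m → moment R × 3.4 clockwise.
Στ = 0 ⇒ R × 3.4 = 1702 ⇒ R = 501 N.

R_A ≈ 501 N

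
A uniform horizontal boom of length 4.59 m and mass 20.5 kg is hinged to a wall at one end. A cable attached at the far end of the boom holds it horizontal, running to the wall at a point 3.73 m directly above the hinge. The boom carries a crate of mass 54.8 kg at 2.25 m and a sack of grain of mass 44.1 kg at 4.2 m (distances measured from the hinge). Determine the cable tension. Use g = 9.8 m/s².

About the hinge:
Beam weight: 20.5 × 9.8 = 200.9 N down at 2.295 m → arm 2.295 m, τ = 200.9 × 2.295 = 461.1 N·m clockwise.
Crate: 54.8 × 9.8 = 537 N down at 2.25 m → arm 2.25 m, τ = 537 × 2.25 = 1208 N·m clockwise.
Sack of grain: 44.1 × 9.8 = 432.2 N down at 4.2 m → arm 4.2 m, τ = 432.2 × 4.2 = 1815 N·m clockwise.
Total clockwise load moment = 3484 N·m.
The cable tension T acts at 4.59 m; only its component perpendicular to the boom, T sinθ, produces torque. sinθ = h/√(h²+d²) = 3.73/√(3.73²+4.59²) = 0.6307.
Setting net torque to zero: T × 4.59 × 0.6307 = 3484 → T = 3484 / 2.895 = 1200 N.

T ≈ 1200 N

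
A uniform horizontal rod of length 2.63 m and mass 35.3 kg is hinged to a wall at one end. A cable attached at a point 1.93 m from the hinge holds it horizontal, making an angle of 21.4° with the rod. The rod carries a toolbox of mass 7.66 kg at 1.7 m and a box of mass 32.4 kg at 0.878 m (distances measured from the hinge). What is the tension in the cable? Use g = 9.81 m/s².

Take moments about the hinge.
Beam weight: 35.3 × 9.81 = 346.3 N down at 1.315 m → arm 1.315 m, τ = 346.3 × 1.315 = 455.4 N·m clockwise.
Toolbox: 7.66 × 9.81 = 75.14 N down at 1.7 m → arm 1.7 m, τ = 75.14 × 1.7 = 127.7 N·m clockwise.
Box: 32.4 × 9.81 = 317.8 N down at 0.878 m → arm 0.878 m, τ = 317.8 × 0.878 = 279 N·m clockwise.
Total clockwise load moment = 862.1 N·m.
The cable tension T acts at 1.93 m; only its component perpendicular to the rod, T sinθ, produces torque. sin 21.4° = 0.3649.
Setting net torque to zero: T × 1.93 × 0.3649 = 862.1 → T = 862.1 / 0.7043 = 1220 N.

T ≈ 1220 N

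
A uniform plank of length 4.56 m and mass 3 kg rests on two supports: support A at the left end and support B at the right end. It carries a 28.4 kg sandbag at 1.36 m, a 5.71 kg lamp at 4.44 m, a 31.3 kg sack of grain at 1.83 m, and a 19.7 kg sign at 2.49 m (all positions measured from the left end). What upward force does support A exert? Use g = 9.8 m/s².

R_A ≈ 483 N

Choose support B as the axis so its reaction then has zero moment arm.
Beam weight: 3 × 9.8 = 29.4 N down at 2.28 m → arm 2.28 m, τ = 29.4 × 2.28 = 67.03 N·m counterclockwise.
Sandbag: 28.4 × 9.8 = 278.3 N down at 1.36 m → arm 3.2 m, τ = 278.3 × 3.2 = 890.6 N·m counterclockwise.
Lamp: 5.71 × 9.8 = 55.96 N down at 4.44 m → arm 0.12 m, τ = 55.96 × 0.12 = 6.715 N·m counterclockwise.
Sack of grain: 31.3 × 9.8 = 306.7 N down at 1.83 m → arm 2.73 m, τ = 306.7 × 2.73 = 837.3 N·m counterclockwise.
Sign: 19.7 × 9.8 = 193.1 N down at 2.49 m → arm 2.07 m, τ = 193.1 × 2.07 = 399.7 N·m counterclockwise.
Net load moment about support B = 2201 N·m counterclockwise.
Reaction R at support A is upward at 0 m, arm 4.56 m → moment R × 4.56 clockwise.
For rotational equilibrium, R × 4.56 = 2201, so R = 483 N.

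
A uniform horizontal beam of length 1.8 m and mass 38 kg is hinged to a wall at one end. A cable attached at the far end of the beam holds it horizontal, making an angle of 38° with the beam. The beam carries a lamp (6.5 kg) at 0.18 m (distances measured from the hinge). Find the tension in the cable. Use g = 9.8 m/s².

Sum moments about the hinge (the unknown hinge reaction has zero arm there).
Beam weight: 38 × 9.8 = 372.4 N down at 0.9 m → arm 0.9 m, τ = 372.4 × 0.9 = 335.2 N·m clockwise.
Lamp: 6.5 × 9.8 = 63.7 N down at 0.18 m → arm 0.18 m, τ = 63.7 × 0.18 = 11.47 N·m clockwise.
Total clockwise load moment = 346.7 N·m.
The cable tension T acts at 1.8 m; only its component perpendicular to the beam, T sinθ, produces torque. sin 38° = 0.6157.
Balancing moments: T × 1.8 × 0.6157 = 346.7, giving T = 346.7 / 1.108 = 313 N.

T ≈ 313 N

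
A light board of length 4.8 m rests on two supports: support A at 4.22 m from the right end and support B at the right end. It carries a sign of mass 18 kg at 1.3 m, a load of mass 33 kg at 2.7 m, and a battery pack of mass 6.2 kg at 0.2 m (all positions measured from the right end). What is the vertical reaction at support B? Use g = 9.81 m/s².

Choose support A as the axis so its reaction then has zero moment arm.
Sign: 18 × 9.81 = 176.6 N down at 1.3 m → arm 2.92 m, τ = 176.6 × 2.92 = 515.7 N·m clockwise.
Load: 33 × 9.81 = 323.7 N down at 2.7 m → arm 1.52 m, τ = 323.7 × 1.52 = 492 N·m clockwise.
Battery pack: 6.2 × 9.81 = 60.82 N down at 0.2 m → arm 4.02 m, τ = 60.82 × 4.02 = 244.5 N·m clockwise.
Net load moment about support A = 1252 N·m clockwise.
Reaction R at support B is upward at 0 m, arm 4.22 m → moment R × 4.22 counterclockwise.
Balancing moments: R × 4.22 = 1252, giving R = 297 N.

R_B ≈ 297 N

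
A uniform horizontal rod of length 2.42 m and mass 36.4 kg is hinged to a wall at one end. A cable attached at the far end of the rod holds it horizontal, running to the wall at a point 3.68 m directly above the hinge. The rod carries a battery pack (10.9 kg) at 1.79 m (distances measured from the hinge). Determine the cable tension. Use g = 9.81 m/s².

T ≈ 308 N

Sum moments about the hinge (the unknown hinge reaction has zero arm there).
Beam weight: 36.4 × 9.81 = 357.1 N down at 1.21 m → arm 1.21 m, τ = 357.1 × 1.21 = 432.1 N·m clockwise.
Battery pack: 10.9 × 9.81 = 106.9 N down at 1.79 m → arm 1.79 m, τ = 106.9 × 1.79 = 191.4 N·m clockwise.
Total clockwise load moment = 623.5 N·m.
The cable tension T acts at 2.42 m; only its component perpendicular to the rod, T sinθ, produces torque. sinθ = h/√(h²+d²) = 3.68/√(3.68²+2.42²) = 0.8355.
Balancing moments: T × 2.42 × 0.8355 = 623.5, giving T = 623.5 / 2.022 = 308 N.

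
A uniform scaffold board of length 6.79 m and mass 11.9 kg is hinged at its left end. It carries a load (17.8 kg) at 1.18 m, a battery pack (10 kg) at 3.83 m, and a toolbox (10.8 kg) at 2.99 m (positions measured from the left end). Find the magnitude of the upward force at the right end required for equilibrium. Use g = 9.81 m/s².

Choose the left end as the axis so the unknown pivot reaction has zero arm there.
Beam weight: 11.9 × 9.81 = 116.7 N down at 3.395 m → arm 3.395 m, τ = 116.7 × 3.395 = 396.2 N·m clockwise.
Load: 17.8 × 9.81 = 174.6 N down at 1.18 m → arm 1.18 m, τ = 174.6 × 1.18 = 206 N·m clockwise.
Battery pack: 10 × 9.81 = 98.1 N down at 3.83 m → arm 3.83 m, τ = 98.1 × 3.83 = 375.7 N·m clockwise.
Toolbox: 10.8 × 9.81 = 105.9 N down at 2.99 m → arm 2.99 m, τ = 105.9 × 2.99 = 316.6 N·m clockwise.
Net moment of the loads = 1294 N·m clockwise.
The upward force F acts at the right end, arm 6.79 m, giving F × 6.79 counterclockwise.
Setting net torque to zero: F × 6.79 = 1294 → F = 1294 / 6.79 = 191 N.

F ≈ 191 N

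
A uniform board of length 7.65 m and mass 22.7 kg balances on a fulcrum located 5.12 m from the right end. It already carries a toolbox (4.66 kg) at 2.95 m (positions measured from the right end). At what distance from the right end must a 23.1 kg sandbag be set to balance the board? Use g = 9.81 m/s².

Choose the fulcrum (at 5.12 m from the right end) as the axis so the support reaction has zero arm there.
Beam weight: 22.7 × 9.81 = 222.7 N down at 3.825 m → arm 1.295 m, τ = 222.7 × 1.295 = 288.4 N·m clockwise.
Toolbox: 4.66 × 9.81 = 45.71 N down at 2.95 m → arm 2.17 m, τ = 45.71 × 2.17 = 99.19 N·m clockwise.
Net moment of existing loads = 387.6 N·m clockwise.
The sandbag weighs 23.1 × 9.81 = 226.6 N and must supply an equal counterclockwise moment, so its lever arm about the fulcrum is 387.6 / 226.6 = 1.71 m.
That puts it at 5.12 + 1.71 = 6.83 m from the right end.

x ≈ 6.83 m from the right end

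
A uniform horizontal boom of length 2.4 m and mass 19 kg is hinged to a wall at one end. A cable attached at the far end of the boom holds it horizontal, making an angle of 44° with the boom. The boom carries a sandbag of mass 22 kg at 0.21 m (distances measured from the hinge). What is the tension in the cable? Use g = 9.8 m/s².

Choose the hinge as the axis so the unknown hinge reaction has zero arm there.
Beam weight: 19 × 9.8 = 186.2 N down at 1.2 m → arm 1.2 m, τ = 186.2 × 1.2 = 223.4 N·m clockwise.
Sandbag: 22 × 9.8 = 215.6 N down at 0.21 m → arm 0.21 m, τ = 215.6 × 0.21 = 45.28 N·m clockwise.
Total clockwise load moment = 268.7 N·m.
The cable tension T acts at 2.4 m; only its component perpendicular to the boom, T sinθ, produces torque. sin 44° = 0.6947.
Στ = 0 ⇒ T × 2.4 × 0.6947 = 268.7 ⇒ T = 268.7 / 1.667 = 161 N.

T ≈ 161 N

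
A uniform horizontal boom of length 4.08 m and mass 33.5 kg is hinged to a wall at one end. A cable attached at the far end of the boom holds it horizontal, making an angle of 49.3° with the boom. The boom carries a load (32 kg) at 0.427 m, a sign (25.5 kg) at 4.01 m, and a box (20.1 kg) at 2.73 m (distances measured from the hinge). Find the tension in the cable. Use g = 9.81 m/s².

T ≈ 758 N

About the hinge:
Beam weight: 33.5 × 9.81 = 328.6 N down at 2.04 m → arm 2.04 m, τ = 328.6 × 2.04 = 670.3 N·m clockwise.
Load: 32 × 9.81 = 313.9 N down at 0.427 m → arm 0.427 m, τ = 313.9 × 0.427 = 134 N·m clockwise.
Sign: 25.5 × 9.81 = 250.2 N down at 4.01 m → arm 4.01 m, τ = 250.2 × 4.01 = 1003 N·m clockwise.
Box: 20.1 × 9.81 = 197.2 N down at 2.73 m → arm 2.73 m, τ = 197.2 × 2.73 = 538.4 N·m clockwise.
Total clockwise load moment = 2346 N·m.
The cable tension T acts at 4.08 m; only its component perpendicular to the boom, T sinθ, produces torque. sin 49.3° = 0.7581.
Στ = 0 ⇒ T × 4.08 × 0.7581 = 2346 ⇒ T = 2346 / 3.093 = 758 N.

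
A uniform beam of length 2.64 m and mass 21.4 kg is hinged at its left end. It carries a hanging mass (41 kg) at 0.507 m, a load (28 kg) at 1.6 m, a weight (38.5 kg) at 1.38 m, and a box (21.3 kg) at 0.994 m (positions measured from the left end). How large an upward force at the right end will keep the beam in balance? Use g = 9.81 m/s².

F ≈ 625 N

Choose the left end as the axis so the unknown pivot reaction has zero arm there.
Beam weight: 21.4 × 9.81 = 209.9 N down at 1.32 m → arm 1.32 m, τ = 209.9 × 1.32 = 277.1 N·m clockwise.
Hanging mass: 41 × 9.81 = 402.2 N down at 0.507 m → arm 0.507 m, τ = 402.2 × 0.507 = 203.9 N·m clockwise.
Load: 28 × 9.81 = 274.7 N down at 1.6 m → arm 1.6 m, τ = 274.7 × 1.6 = 439.5 N·m clockwise.
Weight: 38.5 × 9.81 = 377.7 N down at 1.38 m → arm 1.38 m, τ = 377.7 × 1.38 = 521.2 N·m clockwise.
Box: 21.3 × 9.81 = 209 N down at 0.994 m → arm 0.994 m, τ = 209 × 0.994 = 207.7 N·m clockwise.
Net moment of the loads = 1649 N·m clockwise.
The upward force F acts at the right end, arm 2.64 m, giving F × 2.64 counterclockwise.
Setting net torque to zero: F × 2.64 = 1649 → F = 1649 / 2.64 = 625 N.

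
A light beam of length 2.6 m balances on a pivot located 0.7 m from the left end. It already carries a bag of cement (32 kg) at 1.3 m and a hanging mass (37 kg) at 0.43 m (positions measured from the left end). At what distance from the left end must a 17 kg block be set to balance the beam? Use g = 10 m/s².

x ≈ 0.158 m from the left end

Sum moments about the pivot (at 0.7 m from the left end) (the support reaction has zero arm there).
Bag of cement: 32 × 10 = 320 N down at 1.3 m → arm 0.6 m, τ = 320 × 0.6 = 192 N·m clockwise.
Hanging mass: 37 × 10 = 370 N down at 0.43 m → arm 0.27 m, τ = 370 × 0.27 = 99.9 N·m counterclockwise.
Net moment of existing loads = 92.1 N·m clockwise.
The block weighs 17 × 10 = 170 N and must supply an equal counterclockwise moment, so its lever arm about the pivot is 92.1 / 170 = 0.542 m.
That puts it at 0.7 − 0.542 = 0.158 m from the left end.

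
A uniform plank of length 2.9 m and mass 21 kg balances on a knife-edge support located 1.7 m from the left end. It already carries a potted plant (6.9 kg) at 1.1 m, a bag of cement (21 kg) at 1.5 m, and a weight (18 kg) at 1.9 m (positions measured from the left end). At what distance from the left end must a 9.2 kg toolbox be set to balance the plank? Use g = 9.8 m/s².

x ≈ 2.79 m from the left end

Take moments about the knife-edge support (at 1.7 m from the left end).
Beam weight: 21 × 9.8 = 205.8 N down at 1.45 m → arm 0.25 m, τ = 205.8 × 0.25 = 51.45 N·m counterclockwise.
Potted plant: 6.9 × 9.8 = 67.62 N down at 1.1 m → arm 0.6 m, τ = 67.62 × 0.6 = 40.57 N·m counterclockwise.
Bag of cement: 21 × 9.8 = 205.8 N down at 1.5 m → arm 0.2 m, τ = 205.8 × 0.2 = 41.16 N·m counterclockwise.
Weight: 18 × 9.8 = 176.4 N down at 1.9 m → arm 0.2 m, τ = 176.4 × 0.2 = 35.28 N·m clockwise.
Net moment of existing loads = 97.9 N·m counterclockwise.
The toolbox weighs 9.2 × 9.8 = 90.16 N and must supply an equal clockwise moment, so its lever arm about the knife-edge support is 97.9 / 90.16 = 1.09 m.
That puts it at 1.7 + 1.09 = 2.79 m from the left end.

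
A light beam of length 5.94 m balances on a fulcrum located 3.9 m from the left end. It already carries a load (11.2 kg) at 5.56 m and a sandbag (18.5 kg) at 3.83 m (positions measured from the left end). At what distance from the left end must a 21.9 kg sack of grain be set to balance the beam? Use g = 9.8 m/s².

x ≈ 3.11 m from the left end

Taking torques about the fulcrum (at 3.9 m from the left end):
Load: 11.2 × 9.8 = 109.8 N down at 5.56 m → arm 1.66 m, τ = 109.8 × 1.66 = 182.3 N·m clockwise.
Sandbag: 18.5 × 9.8 = 181.3 N down at 3.83 m → arm 0.07 m, τ = 181.3 × 0.07 = 12.69 N·m counterclockwise.
Net moment of existing loads = 169.6 N·m clockwise.
The sack of grain weighs 21.9 × 9.8 = 214.6 N and must supply an equal counterclockwise moment, so its lever arm about the fulcrum is 169.6 / 214.6 = 0.79 m.
That puts it at 3.9 − 0.79 = 3.11 m from the left end.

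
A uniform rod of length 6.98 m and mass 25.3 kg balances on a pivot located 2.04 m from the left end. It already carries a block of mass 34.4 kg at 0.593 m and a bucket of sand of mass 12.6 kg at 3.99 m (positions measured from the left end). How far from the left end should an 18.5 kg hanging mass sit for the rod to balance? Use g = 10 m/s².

x ≈ 1.42 m from the left end

Take moments about the pivot (at 2.04 m from the left end).
Beam weight: 25.3 × 10 = 253 N down at 3.49 m → arm 1.45 m, τ = 253 × 1.45 = 366.8 N·m clockwise.
Block: 34.4 × 10 = 344 N down at 0.593 m → arm 1.447 m, τ = 344 × 1.447 = 497.8 N·m counterclockwise.
Bucket of sand: 12.6 × 10 = 126 N down at 3.99 m → arm 1.95 m, τ = 126 × 1.95 = 245.7 N·m clockwise.
Net moment of existing loads = 114.7 N·m clockwise.
The hanging mass weighs 18.5 × 10 = 185 N and must supply an equal counterclockwise moment, so its lever arm about the pivot is 114.7 / 185 = 0.62 m.
That puts it at 2.04 − 0.62 = 1.42 m from the left end.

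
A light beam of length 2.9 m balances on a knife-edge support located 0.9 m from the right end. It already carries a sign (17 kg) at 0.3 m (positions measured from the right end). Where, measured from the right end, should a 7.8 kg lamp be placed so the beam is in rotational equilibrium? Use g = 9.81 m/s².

x ≈ 2.21 m from the right end

Sum moments about the knife-edge support (at 0.9 m from the right end) (the support reaction has zero arm there).
Sign: 17 × 9.81 = 166.8 N down at 0.3 m → arm 0.6 m, τ = 166.8 × 0.6 = 100.1 N·m clockwise.
Net moment of existing loads = 100.1 N·m clockwise.
The lamp weighs 7.8 × 9.81 = 76.52 N and must supply an equal counterclockwise moment, so its lever arm about the knife-edge support is 100.1 / 76.52 = 1.31 m.
That puts it at 0.9 + 1.31 = 2.21 m from the right end.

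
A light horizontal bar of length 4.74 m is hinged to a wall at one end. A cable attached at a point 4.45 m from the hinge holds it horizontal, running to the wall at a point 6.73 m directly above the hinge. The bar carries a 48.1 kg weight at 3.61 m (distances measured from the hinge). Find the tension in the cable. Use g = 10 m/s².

Choose the hinge as the axis so the unknown hinge reaction has zero arm there.
Weight: 48.1 × 10 = 481 N down at 3.61 m → arm 3.61 m, τ = 481 × 3.61 = 1736 N·m clockwise.
Total clockwise load moment = 1736 N·m.
The cable tension T acts at 4.45 m; only its component perpendicular to the bar, T sinθ, produces torque. sinθ = h/√(h²+d²) = 6.73/√(6.73²+4.45²) = 0.8341.
Balancing moments: T × 4.45 × 0.8341 = 1736, giving T = 1736 / 3.712 = 468 N.

T ≈ 468 N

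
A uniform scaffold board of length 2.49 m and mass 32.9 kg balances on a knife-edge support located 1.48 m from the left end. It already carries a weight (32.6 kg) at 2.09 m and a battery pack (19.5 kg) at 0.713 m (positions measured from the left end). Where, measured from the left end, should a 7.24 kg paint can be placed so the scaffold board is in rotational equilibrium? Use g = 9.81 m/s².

About the knife-edge support (at 1.48 m from the left end):
Beam weight: 32.9 × 9.81 = 322.7 N down at 1.245 m → arm 0.235 m, τ = 322.7 × 0.235 = 75.83 N·m counterclockwise.
Weight: 32.6 × 9.81 = 319.8 N down at 2.09 m → arm 0.61 m, τ = 319.8 × 0.61 = 195.1 N·m clockwise.
Battery pack: 19.5 × 9.81 = 191.3 N down at 0.713 m → arm 0.767 m, τ = 191.3 × 0.767 = 146.7 N·m counterclockwise.
Net moment of existing loads = 27.43 N·m counterclockwise.
The paint can weighs 7.24 × 9.81 = 71.02 N and must supply an equal clockwise moment, so its lever arm about the knife-edge support is 27.43 / 71.02 = 0.386 m.
That puts it at 1.48 + 0.386 = 1.87 m from the left end.

x ≈ 1.87 m from the left end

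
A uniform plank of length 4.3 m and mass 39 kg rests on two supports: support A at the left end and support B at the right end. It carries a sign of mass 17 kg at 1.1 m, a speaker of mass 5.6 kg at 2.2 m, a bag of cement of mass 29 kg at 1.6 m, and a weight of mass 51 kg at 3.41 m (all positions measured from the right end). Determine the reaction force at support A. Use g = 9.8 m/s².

R_A ≈ 764 N

Take moments about support B.
Beam weight: 39 × 9.8 = 382.2 N down at 2.15 m → arm 2.15 m, τ = 382.2 × 2.15 = 821.7 N·m counterclockwise.
Sign: 17 × 9.8 = 166.6 N down at 1.1 m → arm 1.1 m, τ = 166.6 × 1.1 = 183.3 N·m counterclockwise.
Speaker: 5.6 × 9.8 = 54.88 N down at 2.2 m → arm 2.2 m, τ = 54.88 × 2.2 = 120.7 N·m counterclockwise.
Bag of cement: 29 × 9.8 = 284.2 N down at 1.6 m → arm 1.6 m, τ = 284.2 × 1.6 = 454.7 N·m counterclockwise.
Weight: 51 × 9.8 = 499.8 N down at 3.41 m → arm 3.41 m, τ = 499.8 × 3.41 = 1704 N·m counterclockwise.
Net load moment about support B = 3284 N·m counterclockwise.
Reaction R at support A is upward at 4.3 m, arm 4.3 m → moment R × 4.3 clockwise.
Στ = 0 ⇒ R × 4.3 = 3284 ⇒ R = 764 N.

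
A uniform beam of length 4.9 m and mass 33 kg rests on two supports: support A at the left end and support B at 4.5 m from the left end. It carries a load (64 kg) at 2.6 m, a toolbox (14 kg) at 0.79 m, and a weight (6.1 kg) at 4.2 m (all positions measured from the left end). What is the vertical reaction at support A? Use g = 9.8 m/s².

R_A ≈ 529 N

Sum moments about support B (its reaction then has zero moment arm).
Beam weight: 33 × 9.8 = 323.4 N down at 2.45 m → arm 2.05 m, τ = 323.4 × 2.05 = 663 N·m counterclockwise.
Load: 64 × 9.8 = 627.2 N down at 2.6 m → arm 1.9 m, τ = 627.2 × 1.9 = 1192 N·m counterclockwise.
Toolbox: 14 × 9.8 = 137.2 N down at 0.79 m → arm 3.71 m, τ = 137.2 × 3.71 = 509 N·m counterclockwise.
Weight: 6.1 × 9.8 = 59.78 N down at 4.2 m → arm 0.3 m, τ = 59.78 × 0.3 = 17.93 N·m counterclockwise.
Net load moment about support B = 2382 N·m counterclockwise.
Reaction R at support A is upward at 0 m, arm 4.5 m → moment R × 4.5 clockwise.
Setting net torque to zero: R × 4.5 = 2382 → R = 529 N.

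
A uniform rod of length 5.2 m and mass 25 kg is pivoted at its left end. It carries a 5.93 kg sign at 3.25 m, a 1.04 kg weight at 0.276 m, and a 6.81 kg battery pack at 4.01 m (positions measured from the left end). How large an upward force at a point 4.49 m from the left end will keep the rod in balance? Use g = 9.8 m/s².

About the left end:
Beam weight: 25 × 9.8 = 245 N down at 2.6 m → arm 2.6 m, τ = 245 × 2.6 = 637 N·m clockwise.
Sign: 5.93 × 9.8 = 58.11 N down at 3.25 m → arm 3.25 m, τ = 58.11 × 3.25 = 188.9 N·m clockwise.
Weight: 1.04 × 9.8 = 10.19 N down at 0.276 m → arm 0.276 m, τ = 10.19 × 0.276 = 2.812 N·m clockwise.
Battery pack: 6.81 × 9.8 = 66.74 N down at 4.01 m → arm 4.01 m, τ = 66.74 × 4.01 = 267.6 N·m clockwise.
Net moment of the loads = 1096 N·m clockwise.
The upward force F acts at a point 4.49 m from the left end, arm 4.49 m, giving F × 4.49 counterclockwise.
For rotational equilibrium, F × 4.49 = 1096, so F = 1096 / 4.49 = 244 N.

F ≈ 244 N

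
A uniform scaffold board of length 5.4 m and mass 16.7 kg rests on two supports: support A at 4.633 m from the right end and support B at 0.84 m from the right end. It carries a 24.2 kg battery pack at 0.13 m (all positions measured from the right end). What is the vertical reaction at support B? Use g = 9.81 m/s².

R_B ≈ 365 N

Choose support A as the axis so its reaction then has zero moment arm.
Beam weight: 16.7 × 9.81 = 163.8 N down at 2.7 m → arm 1.933 m, τ = 163.8 × 1.933 = 316.6 N·m clockwise.
Battery pack: 24.2 × 9.81 = 237.4 N down at 0.13 m → arm 4.503 m, τ = 237.4 × 4.503 = 1069 N·m clockwise.
Net load moment about support A = 1386 N·m clockwise.
Reaction R at support B is upward at 0.84 m, arm 3.793 m → moment R × 3.793 counterclockwise.
For rotational equilibrium, R × 3.793 = 1386, so R = 365 N.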